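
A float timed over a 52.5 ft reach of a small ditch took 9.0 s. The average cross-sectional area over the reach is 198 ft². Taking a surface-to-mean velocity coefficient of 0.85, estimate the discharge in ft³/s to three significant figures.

v_surface = L / t̄ = 52.5 / 9 = 5.833 ft/s
v_mean = 0.85 × 5.833 = 4.958 ft/s
Q = A × v_mean = 198 × 4.958 = 981.8 ft³/s

982 ft³/s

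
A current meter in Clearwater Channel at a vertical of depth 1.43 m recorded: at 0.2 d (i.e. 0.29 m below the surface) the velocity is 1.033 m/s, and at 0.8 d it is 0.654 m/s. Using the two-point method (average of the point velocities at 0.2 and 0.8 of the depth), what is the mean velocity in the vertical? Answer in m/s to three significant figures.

0.844 m/s

v̄ = (1.033 + 0.654) / 2 = 0.8435 m/s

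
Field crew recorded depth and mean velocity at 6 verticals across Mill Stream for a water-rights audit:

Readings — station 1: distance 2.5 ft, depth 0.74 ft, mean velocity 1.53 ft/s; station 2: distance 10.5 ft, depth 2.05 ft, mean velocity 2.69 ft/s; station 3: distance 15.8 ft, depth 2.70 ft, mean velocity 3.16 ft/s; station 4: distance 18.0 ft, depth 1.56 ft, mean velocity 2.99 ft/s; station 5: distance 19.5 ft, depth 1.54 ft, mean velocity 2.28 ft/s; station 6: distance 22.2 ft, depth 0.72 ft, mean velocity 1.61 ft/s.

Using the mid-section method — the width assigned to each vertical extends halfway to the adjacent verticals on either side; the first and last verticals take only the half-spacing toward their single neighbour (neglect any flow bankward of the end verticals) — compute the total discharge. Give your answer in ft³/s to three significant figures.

w_1 = (10.5 − 2.5)/2 = 4 ft; q_1 = 1.53 × 0.74 × 4 = 4.529 ft³/s
w_2 = (15.8 − 2.5)/2 = 6.65 ft; q_2 = 2.69 × 2.05 × 6.65 = 36.67 ft³/s
w_3 = (18.0 − 10.5)/2 = 3.75 ft; q_3 = 3.16 × 2.70 × 3.75 = 32.00 ft³/s
w_4 = (19.5 − 15.8)/2 = 1.85 ft; q_4 = 2.99 × 1.56 × 1.85 = 8.629 ft³/s
w_5 = (22.2 − 18.0)/2 = 2.1 ft; q_5 = 2.28 × 1.54 × 2.1 = 7.374 ft³/s
w_6 = (22.2 − 19.5)/2 = 1.35 ft; q_6 = 1.61 × 0.72 × 1.35 = 1.565 ft³/s
Q = Σ qᵢ = 90.76 ft³/s

90.8 ft³/s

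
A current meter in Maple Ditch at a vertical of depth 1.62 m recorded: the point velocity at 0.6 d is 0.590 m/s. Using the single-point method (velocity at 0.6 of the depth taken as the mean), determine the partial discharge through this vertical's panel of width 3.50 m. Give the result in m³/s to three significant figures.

v̄ = v₀.₆ = 0.590 m/s
q = v̄ × d × w = 0.5900 × 1.62 × 3.50 = 3.345 m³/s

3.35 m³/s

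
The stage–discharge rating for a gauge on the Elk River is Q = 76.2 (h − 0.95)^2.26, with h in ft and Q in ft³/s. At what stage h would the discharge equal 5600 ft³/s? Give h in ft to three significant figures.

h − h₀ = (Q/C)^(1/b) = (5600/76.2)^(1/2.26) = 6.695 ft
h = 0.95 + 6.695 = 7.645 ft

7.65 ft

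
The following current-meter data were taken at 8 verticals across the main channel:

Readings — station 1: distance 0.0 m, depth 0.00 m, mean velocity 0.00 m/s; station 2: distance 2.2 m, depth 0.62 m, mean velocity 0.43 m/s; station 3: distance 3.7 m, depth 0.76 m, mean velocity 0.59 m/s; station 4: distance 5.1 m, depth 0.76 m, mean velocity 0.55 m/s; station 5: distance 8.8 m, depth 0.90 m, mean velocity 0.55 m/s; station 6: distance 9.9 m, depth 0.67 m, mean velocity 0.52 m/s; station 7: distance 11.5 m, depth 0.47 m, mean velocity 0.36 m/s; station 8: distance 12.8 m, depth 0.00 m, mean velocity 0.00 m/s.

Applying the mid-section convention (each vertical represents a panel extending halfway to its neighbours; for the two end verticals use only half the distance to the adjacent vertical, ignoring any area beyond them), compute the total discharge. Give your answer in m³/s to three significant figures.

w_2 = (3.7 − 0.0)/2 = 1.85 m; q_2 = 0.43 × 0.62 × 1.85 = 0.4932 m³/s
w_3 = (5.1 − 2.2)/2 = 1.45 m; q_3 = 0.59 × 0.76 × 1.45 = 0.6502 m³/s
w_4 = (8.8 − 3.7)/2 = 2.55 m; q_4 = 0.55 × 0.76 × 2.55 = 1.066 m³/s
w_5 = (9.9 − 5.1)/2 = 2.4 m; q_5 = 0.55 × 0.90 × 2.4 = 1.188 m³/s
w_6 = (11.5 − 8.8)/2 = 1.35 m; q_6 = 0.52 × 0.67 × 1.35 = 0.4703 m³/s
w_7 = (12.8 − 9.9)/2 = 1.45 m; q_7 = 0.36 × 0.47 × 1.45 = 0.2453 m³/s
Stations 1, 8 contribute zero (depth or velocity is 0).
Q = Σ qᵢ = 4.113 m³/s

4.11 m³/s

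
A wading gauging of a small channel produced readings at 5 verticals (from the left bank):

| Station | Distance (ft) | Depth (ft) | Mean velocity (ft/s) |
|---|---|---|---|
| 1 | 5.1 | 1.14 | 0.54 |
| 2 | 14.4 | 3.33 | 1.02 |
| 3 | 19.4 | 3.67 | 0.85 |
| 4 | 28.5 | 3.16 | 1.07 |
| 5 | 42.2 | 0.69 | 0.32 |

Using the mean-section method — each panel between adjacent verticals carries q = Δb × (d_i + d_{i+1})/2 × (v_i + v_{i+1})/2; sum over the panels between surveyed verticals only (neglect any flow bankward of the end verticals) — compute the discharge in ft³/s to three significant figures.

Panel 1-2: Δb = 9.3 ft, d̄ = (1.14+3.33)/2 = 2.235, v̄ = (0.54+1.02)/2 = 0.78 → q = 9.3×2.235×0.78 = 16.21 ft³/s
Panel 2-3: Δb = 5 ft, d̄ = (3.33+3.67)/2 = 3.5, v̄ = (1.02+0.85)/2 = 0.935 → q = 5×3.5×0.935 = 16.36 ft³/s
Panel 3-4: Δb = 9.1 ft, d̄ = (3.67+3.16)/2 = 3.415, v̄ = (0.85+1.07)/2 = 0.96 → q = 9.1×3.415×0.96 = 29.83 ft³/s
Panel 4-5: Δb = 13.7 ft, d̄ = (3.16+0.69)/2 = 1.925, v̄ = (1.07+0.32)/2 = 0.695 → q = 13.7×1.925×0.695 = 18.33 ft³/s
Q = Σ q = 80.74 ft³/s

80.7 ft³/s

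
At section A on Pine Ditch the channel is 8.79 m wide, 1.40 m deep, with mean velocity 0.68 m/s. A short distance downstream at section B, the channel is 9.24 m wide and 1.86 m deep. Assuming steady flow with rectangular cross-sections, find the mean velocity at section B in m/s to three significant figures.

Q = A₁V₁ = (8.79×1.40) × 0.68 = 8.368 m³/s
A₂ = 9.24 × 1.86 = 17.19 m²
V₂ = Q/A₂ = 8.368/17.19 = 0.4869 m/s

0.487 m/s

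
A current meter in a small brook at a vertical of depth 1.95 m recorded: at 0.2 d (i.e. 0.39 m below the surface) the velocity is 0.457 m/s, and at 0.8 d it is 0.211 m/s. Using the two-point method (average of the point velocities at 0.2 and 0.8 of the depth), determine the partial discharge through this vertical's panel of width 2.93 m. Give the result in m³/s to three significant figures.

1.91 m³/s

v̄ = (0.457 + 0.211) / 2 = 0.3340 m/s
q = v̄ × d × w = 0.3340 × 1.95 × 2.93 = 1.908 m³/s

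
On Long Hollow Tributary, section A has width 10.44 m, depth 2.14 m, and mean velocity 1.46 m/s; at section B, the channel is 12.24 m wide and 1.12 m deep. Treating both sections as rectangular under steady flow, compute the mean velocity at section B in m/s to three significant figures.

2.38 m/s

Q = A₁V₁ = (10.44×2.14) × 1.46 = 32.62 m³/s
A₂ = 12.24 × 1.12 = 13.71 m²
V₂ = Q/A₂ = 32.62/13.71 = 2.379 m/s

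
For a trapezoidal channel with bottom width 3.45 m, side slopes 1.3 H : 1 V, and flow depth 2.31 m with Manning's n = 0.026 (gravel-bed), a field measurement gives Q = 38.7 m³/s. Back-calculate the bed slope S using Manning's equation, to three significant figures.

A = (b + z·y)·y = (3.45 + 1.3×2.31)×2.31 = 14.91 m²
P = b + 2y√(1+z²) = 3.45 + 2×2.31×√(1+1.3²) = 11.03 m
R = A/P = 14.91/11.03 = 1.352 m
S = (Q·n / (1·A·R^(2/3)))² = (38.7×0.026 / (1×14.91×1.223))² = 0.003048

0.00305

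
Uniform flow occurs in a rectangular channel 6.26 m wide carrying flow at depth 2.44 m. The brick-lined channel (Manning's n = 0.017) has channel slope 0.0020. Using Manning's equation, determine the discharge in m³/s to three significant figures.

A = b·y = 6.26 × 2.44 = 15.27 m²
P = b + 2y = 6.26 + 2×2.44 = 11.14 m
R = A/P = 15.27/11.14 = 1.371 m
Q = (1/n)·A·R^(2/3)·S^(1/2) = (1/0.017) × 15.27 × 1.371^(2/3) × 0.0020^(1/2) = 49.59 m³/s

49.6 m³/s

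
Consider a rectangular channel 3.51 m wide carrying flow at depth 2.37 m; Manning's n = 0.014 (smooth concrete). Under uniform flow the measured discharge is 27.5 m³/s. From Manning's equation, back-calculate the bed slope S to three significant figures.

A = b·y = 3.51 × 2.37 = 8.319 m²
P = b + 2y = 3.51 + 2×2.37 = 8.250 m
R = A/P = 8.319/8.250 = 1.008 m
S = (Q·n / (1·A·R^(2/3)))² = (27.5×0.014 / (1×8.319×1.006))² = 0.002118

0.00212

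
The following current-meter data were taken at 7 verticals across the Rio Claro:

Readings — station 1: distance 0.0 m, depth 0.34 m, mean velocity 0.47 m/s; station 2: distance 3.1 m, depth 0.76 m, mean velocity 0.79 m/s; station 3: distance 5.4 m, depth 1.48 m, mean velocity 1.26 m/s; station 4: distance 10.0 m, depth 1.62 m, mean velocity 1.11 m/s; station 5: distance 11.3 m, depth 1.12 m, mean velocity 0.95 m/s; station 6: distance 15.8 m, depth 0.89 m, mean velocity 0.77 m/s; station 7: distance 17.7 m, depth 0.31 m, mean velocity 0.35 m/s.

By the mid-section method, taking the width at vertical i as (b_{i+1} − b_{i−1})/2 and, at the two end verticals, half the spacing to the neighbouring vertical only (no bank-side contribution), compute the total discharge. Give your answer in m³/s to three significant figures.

w_1 = (3.1 − 0.0)/2 = 1.55 m; q_1 = 0.47 × 0.34 × 1.55 = 0.2477 m³/s
w_2 = (5.4 − 0.0)/2 = 2.7 m; q_2 = 0.79 × 0.76 × 2.7 = 1.621 m³/s
w_3 = (10.0 − 3.1)/2 = 3.45 m; q_3 = 1.26 × 1.48 × 3.45 = 6.434 m³/s
w_4 = (11.3 − 5.4)/2 = 2.95 m; q_4 = 1.11 × 1.62 × 2.95 = 5.305 m³/s
w_5 = (15.8 − 10.0)/2 = 2.9 m; q_5 = 0.95 × 1.12 × 2.9 = 3.086 m³/s
w_6 = (17.7 − 11.3)/2 = 3.2 m; q_6 = 0.77 × 0.89 × 3.2 = 2.193 m³/s
w_7 = (17.7 − 15.8)/2 = 0.95 m; q_7 = 0.35 × 0.31 × 0.95 = 0.1031 m³/s
Q = Σ qᵢ = 18.99 m³/s

19.0 m³/s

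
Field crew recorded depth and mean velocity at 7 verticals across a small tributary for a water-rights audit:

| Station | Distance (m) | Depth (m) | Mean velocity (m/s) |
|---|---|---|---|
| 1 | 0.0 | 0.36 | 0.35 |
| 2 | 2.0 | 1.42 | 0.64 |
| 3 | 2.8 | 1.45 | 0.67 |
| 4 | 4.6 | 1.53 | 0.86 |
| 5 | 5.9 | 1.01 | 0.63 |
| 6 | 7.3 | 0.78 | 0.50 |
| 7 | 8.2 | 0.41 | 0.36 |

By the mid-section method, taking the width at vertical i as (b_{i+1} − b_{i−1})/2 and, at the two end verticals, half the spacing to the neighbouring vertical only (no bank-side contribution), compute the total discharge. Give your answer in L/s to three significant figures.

w_1 = (2.0 − 0.0)/2 = 1 m; q_1 = 0.35 × 0.36 × 1 = 0.1260 m³/s
w_2 = (2.8 − 0.0)/2 = 1.4 m; q_2 = 0.64 × 1.42 × 1.4 = 1.272 m³/s
w_3 = (4.6 − 2.0)/2 = 1.3 m; q_3 = 0.67 × 1.45 × 1.3 = 1.263 m³/s
w_4 = (5.9 − 2.8)/2 = 1.55 m; q_4 = 0.86 × 1.53 × 1.55 = 2.039 m³/s
w_5 = (7.3 − 4.6)/2 = 1.35 m; q_5 = 0.63 × 1.01 × 1.35 = 0.8590 m³/s
w_6 = (8.2 − 5.9)/2 = 1.15 m; q_6 = 0.50 × 0.78 × 1.15 = 0.4485 m³/s
w_7 = (8.2 − 7.3)/2 = 0.45 m; q_7 = 0.36 × 0.41 × 0.45 = 0.06642 m³/s
Q = Σ qᵢ = 6.075 m³/s
= 6.075 × 1000 = 6075 L/s

6070 L/s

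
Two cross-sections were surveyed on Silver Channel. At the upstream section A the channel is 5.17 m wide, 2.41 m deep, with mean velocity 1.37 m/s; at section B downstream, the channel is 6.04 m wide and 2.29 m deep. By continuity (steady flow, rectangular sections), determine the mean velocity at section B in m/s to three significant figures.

1.23 m/s

Q = A₁V₁ = (5.17×2.41) × 1.37 = 17.07 m³/s
A₂ = 6.04 × 2.29 = 13.83 m²
V₂ = Q/A₂ = 17.07/13.83 = 1.234 m/s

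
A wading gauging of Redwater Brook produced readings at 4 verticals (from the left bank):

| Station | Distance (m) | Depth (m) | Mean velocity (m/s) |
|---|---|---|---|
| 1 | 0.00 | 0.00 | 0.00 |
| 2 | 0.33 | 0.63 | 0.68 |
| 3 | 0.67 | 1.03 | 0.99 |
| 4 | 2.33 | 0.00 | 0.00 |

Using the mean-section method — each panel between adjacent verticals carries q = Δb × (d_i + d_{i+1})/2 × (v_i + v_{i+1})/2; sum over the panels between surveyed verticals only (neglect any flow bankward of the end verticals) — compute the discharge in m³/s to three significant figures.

0.694 m³/s

Panel 1-2: Δb = 0.33 m, d̄ = (0.00+0.63)/2 = 0.315, v̄ = (0.00+0.68)/2 = 0.34 → q = 0.33×0.315×0.34 = 0.03534 m³/s
Panel 2-3: Δb = 0.34 m, d̄ = (0.63+1.03)/2 = 0.83, v̄ = (0.68+0.99)/2 = 0.835 → q = 0.34×0.83×0.835 = 0.2356 m³/s
Panel 3-4: Δb = 1.66 m, d̄ = (1.03+0.00)/2 = 0.515, v̄ = (0.99+0.00)/2 = 0.495 → q = 1.66×0.515×0.495 = 0.4232 m³/s
Q = Σ q = 0.6942 m³/s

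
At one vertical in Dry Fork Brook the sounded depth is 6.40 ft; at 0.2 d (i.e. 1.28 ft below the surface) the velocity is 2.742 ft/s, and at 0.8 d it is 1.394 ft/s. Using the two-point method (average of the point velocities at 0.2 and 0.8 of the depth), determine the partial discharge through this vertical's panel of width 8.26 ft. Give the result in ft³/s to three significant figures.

v̄ = (2.742 + 1.394) / 2 = 2.068 ft/s
q = v̄ × d × w = 2.068 × 6.40 × 8.26 = 109.3 ft³/s

109 ft³/s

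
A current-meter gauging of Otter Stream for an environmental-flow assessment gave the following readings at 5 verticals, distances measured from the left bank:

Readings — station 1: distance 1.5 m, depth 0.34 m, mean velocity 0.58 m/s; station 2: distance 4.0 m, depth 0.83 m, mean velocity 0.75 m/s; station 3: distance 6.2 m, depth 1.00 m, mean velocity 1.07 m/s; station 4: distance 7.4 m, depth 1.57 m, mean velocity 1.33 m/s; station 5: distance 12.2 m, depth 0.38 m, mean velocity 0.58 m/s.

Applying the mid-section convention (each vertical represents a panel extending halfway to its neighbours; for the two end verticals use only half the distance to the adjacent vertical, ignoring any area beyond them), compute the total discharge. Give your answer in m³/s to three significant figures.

w_1 = (4.0 − 1.5)/2 = 1.25 m; q_1 = 0.58 × 0.34 × 1.25 = 0.2465 m³/s
w_2 = (6.2 − 1.5)/2 = 2.35 m; q_2 = 0.75 × 0.83 × 2.35 = 1.463 m³/s
w_3 = (7.4 − 4.0)/2 = 1.7 m; q_3 = 1.07 × 1.00 × 1.7 = 1.819 m³/s
w_4 = (12.2 − 6.2)/2 = 3 m; q_4 = 1.33 × 1.57 × 3 = 6.264 m³/s
w_5 = (12.2 − 7.4)/2 = 2.4 m; q_5 = 0.58 × 0.38 × 2.4 = 0.5290 m³/s
Q = Σ qᵢ = 10.32 m³/s

10.3 m³/s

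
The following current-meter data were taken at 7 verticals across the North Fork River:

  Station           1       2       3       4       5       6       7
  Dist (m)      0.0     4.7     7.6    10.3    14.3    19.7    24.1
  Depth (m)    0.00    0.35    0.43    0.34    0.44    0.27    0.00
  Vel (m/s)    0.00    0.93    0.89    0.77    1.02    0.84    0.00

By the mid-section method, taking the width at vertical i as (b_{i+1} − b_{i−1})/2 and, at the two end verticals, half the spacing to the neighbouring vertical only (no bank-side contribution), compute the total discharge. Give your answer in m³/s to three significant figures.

w_2 = (7.6 − 0.0)/2 = 3.8 m; q_2 = 0.93 × 0.35 × 3.8 = 1.237 m³/s
w_3 = (10.3 − 4.7)/2 = 2.8 m; q_3 = 0.89 × 0.43 × 2.8 = 1.072 m³/s
w_4 = (14.3 − 7.6)/2 = 3.35 m; q_4 = 0.77 × 0.34 × 3.35 = 0.8770 m³/s
w_5 = (19.7 − 10.3)/2 = 4.7 m; q_5 = 1.02 × 0.44 × 4.7 = 2.109 m³/s
w_6 = (24.1 − 14.3)/2 = 4.9 m; q_6 = 0.84 × 0.27 × 4.9 = 1.111 m³/s
Stations 1, 7 contribute zero (depth or velocity is 0).
Q = Σ qᵢ = 6.406 m³/s

6.41 m³/s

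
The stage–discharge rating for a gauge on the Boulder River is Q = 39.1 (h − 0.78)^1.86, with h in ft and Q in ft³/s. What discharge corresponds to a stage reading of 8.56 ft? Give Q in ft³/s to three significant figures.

Q = 39.1 × (8.56 − 0.78)^1.86 = 39.1 × 7.78^1.86 = 1776 ft³/s

1780 ft³/s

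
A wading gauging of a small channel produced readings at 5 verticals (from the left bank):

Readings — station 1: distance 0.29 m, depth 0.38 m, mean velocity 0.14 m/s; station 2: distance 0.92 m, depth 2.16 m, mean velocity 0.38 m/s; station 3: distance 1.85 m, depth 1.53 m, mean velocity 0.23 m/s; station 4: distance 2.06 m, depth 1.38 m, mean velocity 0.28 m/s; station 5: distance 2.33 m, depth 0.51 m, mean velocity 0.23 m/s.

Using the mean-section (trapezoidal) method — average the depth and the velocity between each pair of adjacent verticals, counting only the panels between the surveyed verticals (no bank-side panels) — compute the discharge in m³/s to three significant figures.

Panel 1-2: Δb = 0.63 m, d̄ = (0.38+2.16)/2 = 1.27, v̄ = (0.14+0.38)/2 = 0.26 → q = 0.63×1.27×0.26 = 0.2080 m³/s
Panel 2-3: Δb = 0.93 m, d̄ = (2.16+1.53)/2 = 1.845, v̄ = (0.38+0.23)/2 = 0.305 → q = 0.93×1.845×0.305 = 0.5233 m³/s
Panel 3-4: Δb = 0.21 m, d̄ = (1.53+1.38)/2 = 1.455, v̄ = (0.23+0.28)/2 = 0.255 → q = 0.21×1.455×0.255 = 0.07792 m³/s
Panel 4-5: Δb = 0.27 m, d̄ = (1.38+0.51)/2 = 0.945, v̄ = (0.28+0.23)/2 = 0.255 → q = 0.27×0.945×0.255 = 0.06506 m³/s
Q = Σ q = 0.8743 m³/s

0.874 m³/s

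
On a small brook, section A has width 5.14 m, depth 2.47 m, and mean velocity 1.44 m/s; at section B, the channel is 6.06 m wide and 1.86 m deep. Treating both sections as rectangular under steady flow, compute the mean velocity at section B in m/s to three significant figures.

1.62 m/s

Q = A₁V₁ = (5.14×2.47) × 1.44 = 18.28 m³/s
A₂ = 6.06 × 1.86 = 11.27 m²
V₂ = Q/A₂ = 18.28/11.27 = 1.622 m/s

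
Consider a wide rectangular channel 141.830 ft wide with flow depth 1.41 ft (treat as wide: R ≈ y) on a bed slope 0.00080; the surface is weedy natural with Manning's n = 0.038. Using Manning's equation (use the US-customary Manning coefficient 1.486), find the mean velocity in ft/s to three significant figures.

1.39 ft/s

A = b·y = 141.830 × 1.41 = 200.0 ft²
Wide channel: R ≈ y = 1.41 ft
Q = (1.486/n)·A·R^(2/3)·S^(1/2) = (1.486/0.038) × 200.0 × 1.410^(2/3) × 0.00080^(1/2) = 278.1 ft³/s
V = Q/A = 278.1/200.0 = 1.391 ft/s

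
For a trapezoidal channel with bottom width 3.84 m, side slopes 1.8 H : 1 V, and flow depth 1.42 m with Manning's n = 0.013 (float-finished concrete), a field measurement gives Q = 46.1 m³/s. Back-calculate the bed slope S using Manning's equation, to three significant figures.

A = (b + z·y)·y = (3.84 + 1.8×1.42)×1.42 = 9.082 m²
P = b + 2y√(1+z²) = 3.84 + 2×1.42×√(1+1.8²) = 9.688 m
R = A/P = 9.082/9.688 = 0.9375 m
S = (Q·n / (1·A·R^(2/3)))² = (46.1×0.013 / (1×9.082×0.9579))² = 0.004745

0.00475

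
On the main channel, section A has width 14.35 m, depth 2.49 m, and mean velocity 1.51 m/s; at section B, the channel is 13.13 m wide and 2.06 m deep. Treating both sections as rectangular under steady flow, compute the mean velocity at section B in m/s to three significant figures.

Q = A₁V₁ = (14.35×2.49) × 1.51 = 53.95 m³/s
A₂ = 13.13 × 2.06 = 27.05 m²
V₂ = Q/A₂ = 53.95/27.05 = 1.995 m/s

1.99 m/s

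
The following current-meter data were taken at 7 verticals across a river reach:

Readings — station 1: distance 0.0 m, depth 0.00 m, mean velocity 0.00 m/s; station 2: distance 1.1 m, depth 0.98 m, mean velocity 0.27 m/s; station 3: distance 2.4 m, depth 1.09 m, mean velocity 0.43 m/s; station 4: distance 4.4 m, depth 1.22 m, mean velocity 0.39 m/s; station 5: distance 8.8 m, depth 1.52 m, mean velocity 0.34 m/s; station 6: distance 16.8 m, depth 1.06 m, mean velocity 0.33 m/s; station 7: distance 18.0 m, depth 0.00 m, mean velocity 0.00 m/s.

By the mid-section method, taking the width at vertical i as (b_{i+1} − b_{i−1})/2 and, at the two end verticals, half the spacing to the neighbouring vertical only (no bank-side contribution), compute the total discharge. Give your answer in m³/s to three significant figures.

w_2 = (2.4 − 0.0)/2 = 1.2 m; q_2 = 0.27 × 0.98 × 1.2 = 0.3175 m³/s
w_3 = (4.4 − 1.1)/2 = 1.65 m; q_3 = 0.43 × 1.09 × 1.65 = 0.7734 m³/s
w_4 = (8.8 − 2.4)/2 = 3.2 m; q_4 = 0.39 × 1.22 × 3.2 = 1.523 m³/s
w_5 = (16.8 − 4.4)/2 = 6.2 m; q_5 = 0.34 × 1.52 × 6.2 = 3.204 m³/s
w_6 = (18.0 − 8.8)/2 = 4.6 m; q_6 = 0.33 × 1.06 × 4.6 = 1.609 m³/s
Stations 1, 7 contribute zero (depth or velocity is 0).
Q = Σ qᵢ = 7.427 m³/s

7.43 m³/s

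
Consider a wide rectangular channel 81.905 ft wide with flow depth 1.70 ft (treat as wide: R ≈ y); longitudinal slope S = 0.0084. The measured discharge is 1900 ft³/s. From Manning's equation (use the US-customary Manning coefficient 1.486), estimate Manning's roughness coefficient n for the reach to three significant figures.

0.0142

A = b·y = 81.905 × 1.70 = 139.2 ft²
Wide channel: R ≈ y = 1.70 ft
n = (1.486/Q)·A·R^(2/3)·S^(1/2) = (1.486/1900) × 139.2 × 1.424 × 0.09165 = 0.01422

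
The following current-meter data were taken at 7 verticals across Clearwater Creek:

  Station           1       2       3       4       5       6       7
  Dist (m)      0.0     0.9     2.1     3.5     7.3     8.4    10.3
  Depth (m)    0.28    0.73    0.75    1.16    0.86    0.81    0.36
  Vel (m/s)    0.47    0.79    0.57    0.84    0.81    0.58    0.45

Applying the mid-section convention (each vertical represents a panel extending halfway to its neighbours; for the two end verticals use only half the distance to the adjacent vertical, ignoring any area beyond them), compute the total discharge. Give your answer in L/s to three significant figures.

w_1 = (0.9 − 0.0)/2 = 0.45 m; q_1 = 0.47 × 0.28 × 0.45 = 0.05922 m³/s
w_2 = (2.1 − 0.0)/2 = 1.05 m; q_2 = 0.79 × 0.73 × 1.05 = 0.6055 m³/s
w_3 = (3.5 − 0.9)/2 = 1.3 m; q_3 = 0.57 × 0.75 × 1.3 = 0.5558 m³/s
w_4 = (7.3 − 2.1)/2 = 2.6 m; q_4 = 0.84 × 1.16 × 2.6 = 2.533 m³/s
w_5 = (8.4 − 3.5)/2 = 2.45 m; q_5 = 0.81 × 0.86 × 2.45 = 1.707 m³/s
w_6 = (10.3 − 7.3)/2 = 1.5 m; q_6 = 0.58 × 0.81 × 1.5 = 0.7047 m³/s
w_7 = (10.3 − 8.4)/2 = 0.95 m; q_7 = 0.45 × 0.36 × 0.95 = 0.1539 m³/s
Q = Σ qᵢ = 6.319 m³/s
= 6.319 × 1000 = 6319 L/s

6320 L/s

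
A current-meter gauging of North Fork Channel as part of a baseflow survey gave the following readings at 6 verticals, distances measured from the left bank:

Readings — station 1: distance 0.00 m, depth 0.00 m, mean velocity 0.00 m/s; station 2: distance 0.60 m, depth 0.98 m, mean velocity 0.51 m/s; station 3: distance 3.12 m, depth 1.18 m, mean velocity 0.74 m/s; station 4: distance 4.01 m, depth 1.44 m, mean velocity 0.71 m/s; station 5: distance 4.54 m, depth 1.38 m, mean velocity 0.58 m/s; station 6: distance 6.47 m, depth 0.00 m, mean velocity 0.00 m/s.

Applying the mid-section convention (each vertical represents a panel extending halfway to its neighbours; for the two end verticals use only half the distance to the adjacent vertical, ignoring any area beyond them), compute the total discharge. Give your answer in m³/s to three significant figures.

w_2 = (3.12 − 0.00)/2 = 1.56 m; q_2 = 0.51 × 0.98 × 1.56 = 0.7797 m³/s
w_3 = (4.01 − 0.60)/2 = 1.705 m; q_3 = 0.74 × 1.18 × 1.705 = 1.489 m³/s
w_4 = (4.54 − 3.12)/2 = 0.71 m; q_4 = 0.71 × 1.44 × 0.71 = 0.7259 m³/s
w_5 = (6.47 − 4.01)/2 = 1.23 m; q_5 = 0.58 × 1.38 × 1.23 = 0.9845 m³/s
Stations 1, 6 contribute zero (depth or velocity is 0).
Q = Σ qᵢ = 3.979 m³/s

3.98 m³/s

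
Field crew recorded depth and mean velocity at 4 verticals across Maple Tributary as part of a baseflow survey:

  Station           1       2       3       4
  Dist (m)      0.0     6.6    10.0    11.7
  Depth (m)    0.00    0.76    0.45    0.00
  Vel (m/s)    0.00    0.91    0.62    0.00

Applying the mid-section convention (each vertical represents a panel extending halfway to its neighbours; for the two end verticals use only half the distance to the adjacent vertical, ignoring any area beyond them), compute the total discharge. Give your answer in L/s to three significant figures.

4170 L/s

w_2 = (10.0 − 0.0)/2 = 5 m; q_2 = 0.91 × 0.76 × 5 = 3.458 m³/s
w_3 = (11.7 − 6.6)/2 = 2.55 m; q_3 = 0.62 × 0.45 × 2.55 = 0.7115 m³/s
Stations 1, 4 contribute zero (depth or velocity is 0).
Q = Σ qᵢ = 4.169 m³/s
= 4.169 × 1000 = 4169 L/s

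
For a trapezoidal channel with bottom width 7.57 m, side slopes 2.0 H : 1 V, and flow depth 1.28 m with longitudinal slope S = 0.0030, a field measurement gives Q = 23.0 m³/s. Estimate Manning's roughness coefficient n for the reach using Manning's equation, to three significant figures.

A = (b + z·y)·y = (7.57 + 2.0×1.28)×1.28 = 12.97 m²
P = b + 2y√(1+z²) = 7.57 + 2×1.28×√(1+2.0²) = 13.29 m
R = A/P = 12.97/13.29 = 0.9753 m
n = (1/Q)·A·R^(2/3)·S^(1/2) = (1/23.0) × 12.97 × 0.9835 × 0.05477 = 0.03037

0.0304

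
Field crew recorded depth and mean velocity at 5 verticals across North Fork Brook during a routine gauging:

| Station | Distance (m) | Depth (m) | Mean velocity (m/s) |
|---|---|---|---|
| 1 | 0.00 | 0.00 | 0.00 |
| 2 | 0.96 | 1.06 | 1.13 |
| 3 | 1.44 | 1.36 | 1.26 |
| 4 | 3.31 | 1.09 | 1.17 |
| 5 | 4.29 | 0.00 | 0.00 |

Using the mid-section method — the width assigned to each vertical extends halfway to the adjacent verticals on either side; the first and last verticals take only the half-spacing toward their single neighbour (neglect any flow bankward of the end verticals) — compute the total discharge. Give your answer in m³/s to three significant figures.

4.69 m³/s

w_2 = (1.44 − 0.00)/2 = 0.72 m; q_2 = 1.13 × 1.06 × 0.72 = 0.8624 m³/s
w_3 = (3.31 − 0.96)/2 = 1.175 m; q_3 = 1.26 × 1.36 × 1.175 = 2.013 m³/s
w_4 = (4.29 − 1.44)/2 = 1.425 m; q_4 = 1.17 × 1.09 × 1.425 = 1.817 m³/s
Stations 1, 5 contribute zero (depth or velocity is 0).
Q = Σ qᵢ = 4.693 m³/s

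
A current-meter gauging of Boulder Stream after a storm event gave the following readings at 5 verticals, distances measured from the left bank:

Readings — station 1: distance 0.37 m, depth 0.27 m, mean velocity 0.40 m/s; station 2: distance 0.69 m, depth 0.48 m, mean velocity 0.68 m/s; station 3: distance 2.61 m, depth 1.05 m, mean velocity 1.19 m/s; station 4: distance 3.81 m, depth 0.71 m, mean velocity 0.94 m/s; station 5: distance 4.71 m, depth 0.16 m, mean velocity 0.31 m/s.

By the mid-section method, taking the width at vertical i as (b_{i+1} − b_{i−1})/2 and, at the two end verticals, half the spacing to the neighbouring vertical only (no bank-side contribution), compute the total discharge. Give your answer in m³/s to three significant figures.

w_1 = (0.69 − 0.37)/2 = 0.16 m; q_1 = 0.40 × 0.27 × 0.16 = 0.01728 m³/s
w_2 = (2.61 − 0.37)/2 = 1.12 m; q_2 = 0.68 × 0.48 × 1.12 = 0.3656 m³/s
w_3 = (3.81 − 0.69)/2 = 1.56 m; q_3 = 1.19 × 1.05 × 1.56 = 1.949 m³/s
w_4 = (4.71 − 2.61)/2 = 1.05 m; q_4 = 0.94 × 0.71 × 1.05 = 0.7008 m³/s
w_5 = (4.71 − 3.81)/2 = 0.45 m; q_5 = 0.31 × 0.16 × 0.45 = 0.02232 m³/s
Q = Σ qᵢ = 3.055 m³/s

3.06 m³/s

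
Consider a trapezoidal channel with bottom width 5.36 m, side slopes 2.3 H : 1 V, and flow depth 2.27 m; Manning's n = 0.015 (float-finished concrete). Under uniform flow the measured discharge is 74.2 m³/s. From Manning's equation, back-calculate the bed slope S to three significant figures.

0.00133

A = (b + z·y)·y = (5.36 + 2.3×2.27)×2.27 = 24.02 m²
P = b + 2y√(1+z²) = 5.36 + 2×2.27×√(1+2.3²) = 16.75 m
R = A/P = 24.02/16.75 = 1.434 m
S = (Q·n / (1·A·R^(2/3)))² = (74.2×0.015 / (1×24.02×1.272))² = 0.001328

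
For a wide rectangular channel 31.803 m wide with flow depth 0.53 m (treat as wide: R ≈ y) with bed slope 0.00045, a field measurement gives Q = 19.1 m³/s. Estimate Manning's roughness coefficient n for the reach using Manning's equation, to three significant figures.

0.0123

A = b·y = 31.803 × 0.53 = 16.86 m²
Wide channel: R ≈ y = 0.53 m
n = (1/Q)·A·R^(2/3)·S^(1/2) = (1/19.1) × 16.86 × 0.6549 × 0.02121 = 0.01226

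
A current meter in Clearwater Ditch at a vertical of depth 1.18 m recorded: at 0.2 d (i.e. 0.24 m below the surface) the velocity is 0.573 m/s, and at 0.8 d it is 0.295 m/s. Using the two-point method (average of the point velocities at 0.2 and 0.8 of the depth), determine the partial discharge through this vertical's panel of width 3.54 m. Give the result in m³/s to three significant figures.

1.81 m³/s

v̄ = (0.573 + 0.295) / 2 = 0.4340 m/s
q = v̄ × d × w = 0.4340 × 1.18 × 3.54 = 1.813 m³/s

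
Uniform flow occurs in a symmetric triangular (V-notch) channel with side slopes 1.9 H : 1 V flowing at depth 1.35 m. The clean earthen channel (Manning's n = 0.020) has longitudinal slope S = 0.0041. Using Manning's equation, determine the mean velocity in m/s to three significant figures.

A = z·y² = 1.9×1.35² = 3.463 m²
P = 2y√(1+z²) = 2×1.35×√(1+1.9²) = 5.797 m
R = A/P = 3.463/5.797 = 0.5973 m
Q = (1/n)·A·R^(2/3)·S^(1/2) = (1/0.020) × 3.463 × 0.5973^(2/3) × 0.0041^(1/2) = 7.863 m³/s
V = Q/A = 7.863/3.463 = 2.271 m/s

2.27 m/s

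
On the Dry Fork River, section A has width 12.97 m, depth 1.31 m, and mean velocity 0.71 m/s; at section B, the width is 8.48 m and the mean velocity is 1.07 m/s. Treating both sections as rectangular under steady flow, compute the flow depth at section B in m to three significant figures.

Q = A₁V₁ = (12.97×1.31) × 0.71 = 12.06 m³/s
d₂ = Q/(b₂ V₂) = 12.06/(8.48×1.07) = 1.330 m

1.33 m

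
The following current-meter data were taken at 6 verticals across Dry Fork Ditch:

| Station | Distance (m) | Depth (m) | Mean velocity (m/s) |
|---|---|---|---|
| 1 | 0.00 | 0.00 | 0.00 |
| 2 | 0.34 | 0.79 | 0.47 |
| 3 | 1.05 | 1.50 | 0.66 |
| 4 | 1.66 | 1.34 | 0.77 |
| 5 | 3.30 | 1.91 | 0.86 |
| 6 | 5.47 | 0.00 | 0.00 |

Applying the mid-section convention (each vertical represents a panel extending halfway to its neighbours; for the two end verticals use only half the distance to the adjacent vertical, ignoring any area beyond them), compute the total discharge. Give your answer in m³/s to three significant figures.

w_2 = (1.05 − 0.00)/2 = 0.525 m; q_2 = 0.47 × 0.79 × 0.525 = 0.1949 m³/s
w_3 = (1.66 − 0.34)/2 = 0.66 m; q_3 = 0.66 × 1.50 × 0.66 = 0.6534 m³/s
w_4 = (3.30 − 1.05)/2 = 1.125 m; q_4 = 0.77 × 1.34 × 1.125 = 1.161 m³/s
w_5 = (5.47 − 1.66)/2 = 1.905 m; q_5 = 0.86 × 1.91 × 1.905 = 3.129 m³/s
Stations 1, 6 contribute zero (depth or velocity is 0).
Q = Σ qᵢ = 5.138 m³/s

5.14 m³/s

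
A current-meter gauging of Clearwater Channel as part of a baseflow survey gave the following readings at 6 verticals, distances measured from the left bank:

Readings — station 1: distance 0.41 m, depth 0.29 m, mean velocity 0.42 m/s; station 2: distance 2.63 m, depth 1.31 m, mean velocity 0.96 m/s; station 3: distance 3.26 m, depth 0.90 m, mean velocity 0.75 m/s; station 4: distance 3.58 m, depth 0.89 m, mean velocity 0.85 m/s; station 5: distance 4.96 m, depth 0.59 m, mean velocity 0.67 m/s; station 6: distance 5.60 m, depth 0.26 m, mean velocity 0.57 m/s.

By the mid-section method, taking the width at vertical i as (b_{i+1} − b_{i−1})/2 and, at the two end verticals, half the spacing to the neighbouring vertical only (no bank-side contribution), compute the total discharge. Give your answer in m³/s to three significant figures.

w_1 = (2.63 − 0.41)/2 = 1.11 m; q_1 = 0.42 × 0.29 × 1.11 = 0.1352 m³/s
w_2 = (3.26 − 0.41)/2 = 1.425 m; q_2 = 0.96 × 1.31 × 1.425 = 1.792 m³/s
w_3 = (3.58 − 2.63)/2 = 0.475 m; q_3 = 0.75 × 0.90 × 0.475 = 0.3206 m³/s
w_4 = (4.96 − 3.26)/2 = 0.85 m; q_4 = 0.85 × 0.89 × 0.85 = 0.6430 m³/s
w_5 = (5.60 − 3.58)/2 = 1.01 m; q_5 = 0.67 × 0.59 × 1.01 = 0.3993 m³/s
w_6 = (5.60 − 4.96)/2 = 0.32 m; q_6 = 0.57 × 0.26 × 0.32 = 0.04742 m³/s
Q = Σ qᵢ = 3.338 m³/s

3.34 m³/s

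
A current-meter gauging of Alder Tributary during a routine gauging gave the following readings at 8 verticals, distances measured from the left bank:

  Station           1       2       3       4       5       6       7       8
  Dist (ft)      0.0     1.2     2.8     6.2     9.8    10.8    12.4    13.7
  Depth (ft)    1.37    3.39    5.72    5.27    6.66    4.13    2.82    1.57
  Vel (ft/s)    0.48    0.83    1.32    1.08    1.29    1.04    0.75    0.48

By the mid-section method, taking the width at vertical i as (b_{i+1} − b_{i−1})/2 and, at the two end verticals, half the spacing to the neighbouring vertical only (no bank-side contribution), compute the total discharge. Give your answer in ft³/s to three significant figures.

72.0 ft³/s

w_1 = (1.2 − 0.0)/2 = 0.6 ft; q_1 = 0.48 × 1.37 × 0.6 = 0.3946 ft³/s
w_2 = (2.8 − 0.0)/2 = 1.4 ft; q_2 = 0.83 × 3.39 × 1.4 = 3.939 ft³/s
w_3 = (6.2 − 1.2)/2 = 2.5 ft; q_3 = 1.32 × 5.72 × 2.5 = 18.88 ft³/s
w_4 = (9.8 − 2.8)/2 = 3.5 ft; q_4 = 1.08 × 5.27 × 3.5 = 19.92 ft³/s
w_5 = (10.8 − 6.2)/2 = 2.3 ft; q_5 = 1.29 × 6.66 × 2.3 = 19.76 ft³/s
w_6 = (12.4 − 9.8)/2 = 1.3 ft; q_6 = 1.04 × 4.13 × 1.3 = 5.584 ft³/s
w_7 = (13.7 − 10.8)/2 = 1.45 ft; q_7 = 0.75 × 2.82 × 1.45 = 3.067 ft³/s
w_8 = (13.7 − 12.4)/2 = 0.65 ft; q_8 = 0.48 × 1.57 × 0.65 = 0.4898 ft³/s
Q = Σ qᵢ = 72.03 ft³/s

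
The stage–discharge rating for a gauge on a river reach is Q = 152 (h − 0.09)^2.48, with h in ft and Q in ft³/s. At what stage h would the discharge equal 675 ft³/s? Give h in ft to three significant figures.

h − h₀ = (Q/C)^(1/b) = (675/152)^(1/2.48) = 1.824 ft
h = 0.09 + 1.824 = 1.914 ft

1.91 ft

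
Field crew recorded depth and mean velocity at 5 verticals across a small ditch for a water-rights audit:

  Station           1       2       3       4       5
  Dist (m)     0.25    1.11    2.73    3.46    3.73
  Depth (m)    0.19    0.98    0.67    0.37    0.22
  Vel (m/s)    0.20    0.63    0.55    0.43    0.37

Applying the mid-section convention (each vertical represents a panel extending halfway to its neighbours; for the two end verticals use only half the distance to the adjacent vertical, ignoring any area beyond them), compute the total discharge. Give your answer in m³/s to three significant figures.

1.31 m³/s

w_1 = (1.11 − 0.25)/2 = 0.43 m; q_1 = 0.20 × 0.19 × 0.43 = 0.01634 m³/s
w_2 = (2.73 − 0.25)/2 = 1.24 m; q_2 = 0.63 × 0.98 × 1.24 = 0.7656 m³/s
w_3 = (3.46 − 1.11)/2 = 1.175 m; q_3 = 0.55 × 0.67 × 1.175 = 0.4330 m³/s
w_4 = (3.73 − 2.73)/2 = 0.5 m; q_4 = 0.43 × 0.37 × 0.5 = 0.07955 m³/s
w_5 = (3.73 − 3.46)/2 = 0.135 m; q_5 = 0.37 × 0.22 × 0.135 = 0.01099 m³/s
Q = Σ qᵢ = 1.305 m³/s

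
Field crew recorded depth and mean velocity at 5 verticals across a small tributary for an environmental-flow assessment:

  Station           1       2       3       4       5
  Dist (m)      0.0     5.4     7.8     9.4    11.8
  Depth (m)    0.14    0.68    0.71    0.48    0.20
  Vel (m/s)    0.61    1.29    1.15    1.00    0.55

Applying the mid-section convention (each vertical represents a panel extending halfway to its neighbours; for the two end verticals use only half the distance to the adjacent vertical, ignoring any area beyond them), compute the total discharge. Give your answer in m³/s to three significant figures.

6.38 m³/s

w_1 = (5.4 − 0.0)/2 = 2.7 m; q_1 = 0.61 × 0.14 × 2.7 = 0.2306 m³/s
w_2 = (7.8 − 0.0)/2 = 3.9 m; q_2 = 1.29 × 0.68 × 3.9 = 3.421 m³/s
w_3 = (9.4 − 5.4)/2 = 2 m; q_3 = 1.15 × 0.71 × 2 = 1.633 m³/s
w_4 = (11.8 − 7.8)/2 = 2 m; q_4 = 1.00 × 0.48 × 2 = 0.9600 m³/s
w_5 = (11.8 − 9.4)/2 = 1.2 m; q_5 = 0.55 × 0.20 × 1.2 = 0.1320 m³/s
Q = Σ qᵢ = 6.377 m³/s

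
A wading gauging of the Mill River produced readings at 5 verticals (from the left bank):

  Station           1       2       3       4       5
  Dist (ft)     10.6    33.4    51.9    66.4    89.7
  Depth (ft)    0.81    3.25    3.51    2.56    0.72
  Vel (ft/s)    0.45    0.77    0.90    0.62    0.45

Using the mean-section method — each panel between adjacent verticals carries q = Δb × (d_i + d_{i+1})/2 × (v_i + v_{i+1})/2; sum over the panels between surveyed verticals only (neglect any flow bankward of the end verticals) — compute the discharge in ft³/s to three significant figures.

134 ft³/s

Panel 1-2: Δb = 22.8 ft, d̄ = (0.81+3.25)/2 = 2.03, v̄ = (0.45+0.77)/2 = 0.61 → q = 22.8×2.03×0.61 = 28.23 ft³/s
Panel 2-3: Δb = 18.5 ft, d̄ = (3.25+3.51)/2 = 3.38, v̄ = (0.77+0.90)/2 = 0.835 → q = 18.5×3.38×0.835 = 52.21 ft³/s
Panel 3-4: Δb = 14.5 ft, d̄ = (3.51+2.56)/2 = 3.035, v̄ = (0.90+0.62)/2 = 0.76 → q = 14.5×3.035×0.76 = 33.45 ft³/s
Panel 4-5: Δb = 23.3 ft, d̄ = (2.56+0.72)/2 = 1.64, v̄ = (0.62+0.45)/2 = 0.535 → q = 23.3×1.64×0.535 = 20.44 ft³/s
Q = Σ q = 134.3 ft³/s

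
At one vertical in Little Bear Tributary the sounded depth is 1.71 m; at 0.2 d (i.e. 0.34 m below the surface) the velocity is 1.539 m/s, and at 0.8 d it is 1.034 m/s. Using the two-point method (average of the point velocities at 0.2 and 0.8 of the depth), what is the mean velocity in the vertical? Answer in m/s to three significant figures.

v̄ = (1.539 + 1.034) / 2 = 1.287 m/s

1.29 m/s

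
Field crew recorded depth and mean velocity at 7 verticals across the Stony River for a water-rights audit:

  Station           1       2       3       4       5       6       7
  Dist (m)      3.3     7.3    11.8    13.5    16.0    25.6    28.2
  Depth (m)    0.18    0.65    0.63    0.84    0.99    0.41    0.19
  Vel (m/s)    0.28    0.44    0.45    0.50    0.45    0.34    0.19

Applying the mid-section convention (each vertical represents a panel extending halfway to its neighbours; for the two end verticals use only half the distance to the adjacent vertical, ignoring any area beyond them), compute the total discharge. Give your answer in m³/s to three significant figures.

w_1 = (7.3 − 3.3)/2 = 2 m; q_1 = 0.28 × 0.18 × 2 = 0.1008 m³/s
w_2 = (11.8 − 3.3)/2 = 4.25 m; q_2 = 0.44 × 0.65 × 4.25 = 1.216 m³/s
w_3 = (13.5 − 7.3)/2 = 3.1 m; q_3 = 0.45 × 0.63 × 3.1 = 0.8789 m³/s
w_4 = (16.0 − 11.8)/2 = 2.1 m; q_4 = 0.50 × 0.84 × 2.1 = 0.8820 m³/s
w_5 = (25.6 − 13.5)/2 = 6.05 m; q_5 = 0.45 × 0.99 × 6.05 = 2.695 m³/s
w_6 = (28.2 − 16.0)/2 = 6.1 m; q_6 = 0.34 × 0.41 × 6.1 = 0.8503 m³/s
w_7 = (28.2 − 25.6)/2 = 1.3 m; q_7 = 0.19 × 0.19 × 1.3 = 0.04693 m³/s
Q = Σ qᵢ = 6.670 m³/s

6.67 m³/s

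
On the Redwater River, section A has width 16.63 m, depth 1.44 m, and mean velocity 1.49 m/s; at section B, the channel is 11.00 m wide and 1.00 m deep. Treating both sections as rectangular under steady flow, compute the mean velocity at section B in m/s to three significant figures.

Q = A₁V₁ = (16.63×1.44) × 1.49 = 35.68 m³/s
A₂ = 11.00 × 1.00 = 11.00 m²
V₂ = Q/A₂ = 35.68/11.00 = 3.244 m/s

3.24 m/s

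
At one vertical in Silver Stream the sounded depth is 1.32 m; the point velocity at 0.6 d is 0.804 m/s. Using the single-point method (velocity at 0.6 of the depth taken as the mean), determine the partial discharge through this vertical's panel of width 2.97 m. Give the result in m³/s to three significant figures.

v̄ = v₀.₆ = 0.804 m/s
q = v̄ × d × w = 0.8040 × 1.32 × 2.97 = 3.152 m³/s

3.15 m³/s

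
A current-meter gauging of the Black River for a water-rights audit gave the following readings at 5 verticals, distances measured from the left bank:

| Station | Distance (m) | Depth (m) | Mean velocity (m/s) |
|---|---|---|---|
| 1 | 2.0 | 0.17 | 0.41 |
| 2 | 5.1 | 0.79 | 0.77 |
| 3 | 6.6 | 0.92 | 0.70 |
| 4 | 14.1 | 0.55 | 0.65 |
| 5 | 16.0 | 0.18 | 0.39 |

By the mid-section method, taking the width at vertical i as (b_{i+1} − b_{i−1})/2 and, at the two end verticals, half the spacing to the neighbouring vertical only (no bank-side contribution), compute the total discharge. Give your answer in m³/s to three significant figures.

w_1 = (5.1 − 2.0)/2 = 1.55 m; q_1 = 0.41 × 0.17 × 1.55 = 0.1080 m³/s
w_2 = (6.6 − 2.0)/2 = 2.3 m; q_2 = 0.77 × 0.79 × 2.3 = 1.399 m³/s
w_3 = (14.1 − 5.1)/2 = 4.5 m; q_3 = 0.70 × 0.92 × 4.5 = 2.898 m³/s
w_4 = (16.0 − 6.6)/2 = 4.7 m; q_4 = 0.65 × 0.55 × 4.7 = 1.680 m³/s
w_5 = (16.0 − 14.1)/2 = 0.95 m; q_5 = 0.39 × 0.18 × 0.95 = 0.06669 m³/s
Q = Σ qᵢ = 6.152 m³/s

6.15 m³/s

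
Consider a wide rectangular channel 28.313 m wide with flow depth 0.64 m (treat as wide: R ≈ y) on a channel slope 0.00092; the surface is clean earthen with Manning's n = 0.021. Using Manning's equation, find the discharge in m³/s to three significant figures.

19.4 m³/s

A = b·y = 28.313 × 0.64 = 18.12 m²
Wide channel: R ≈ y = 0.64 m
Q = (1/n)·A·R^(2/3)·S^(1/2) = (1/0.021) × 18.12 × 0.6400^(2/3) × 0.00092^(1/2) = 19.44 m³/s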